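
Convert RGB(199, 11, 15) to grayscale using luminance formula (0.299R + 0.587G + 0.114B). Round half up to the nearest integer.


Gray = 0.299×R + 0.587×G + 0.114×B
Gray = 0.299×199 + 0.587×11 + 0.114×15
Gray = 59.501 + 6.457 + 1.710
Gray = 67.668 → round half up → 68
Gray = 68


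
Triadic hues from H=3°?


Triadic: equally spaced at 120° intervals
H1 = 3°
H2 = (3 + 120) mod 360 = 123°
H3 = (3 + 240) mod 360 = 243°
Triadic = 3°, 123°, 243°


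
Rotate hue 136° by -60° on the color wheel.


New hue = (H + rotation) mod 360
New hue = (136 -60) mod 360
= 76 mod 360
= 76°


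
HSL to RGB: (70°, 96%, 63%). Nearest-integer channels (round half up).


H=70°, S=0.96, L=0.63
C = (1-|2L-1|)×S = (1-|0.26|)×0.96 = 0.7104
H' = H/60 = 70/60 ≈ 1.1667; X = C×(1-|H' mod 2 - 1|) = 0.592
m = L - C/2 = 0.63 - 0.3552 = 0.2748
Sector ⌊H'⌋ = 1 → (R',G',B') = (0.592, 0.7104, 0.0)
RGB = ((R'+m)×255, (G'+m)×255, (B'+m)×255) = (221.034, 251.226, 70.074)
Round half up → RGB(221, 251, 70)


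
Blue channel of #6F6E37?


Color: #6F6E37
R = 6F = 111
G = 6E = 110
B = 37 = 55
Blue = 55


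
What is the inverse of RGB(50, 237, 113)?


Invert: (255-R, 255-G, 255-B)
R: 255-50 = 205
G: 255-237 = 18
B: 255-113 = 142
= RGB(205, 18, 142)


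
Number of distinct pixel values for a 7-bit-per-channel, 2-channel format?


Total bits = 7 bits/channel × 2 channels = 14 bits
Distinct pixel values = 2^14
= 16,384 pixel values


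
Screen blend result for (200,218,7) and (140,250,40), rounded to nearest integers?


Screen: C = 255 - (255-A)×(255-B)/255, rounded to nearest integer
R: 255 - (255-200)×(255-140)/255 = 255 - 6325/255 ≈ 255 - 24.804 = 230.196 → 230
G: 255 - (255-218)×(255-250)/255 = 255 - 185/255 ≈ 255 - 0.725 = 254.275 → 254
B: 255 - (255-7)×(255-40)/255 = 255 - 53320/255 ≈ 255 - 209.098 = 45.902 → 46
= RGB(230, 254, 46)


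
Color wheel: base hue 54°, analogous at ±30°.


Base hue: 54°
Left analog: (54 - 30) mod 360 = 24°
Right analog: (54 + 30) mod 360 = 84°
Analogous hues = 24° and 84°


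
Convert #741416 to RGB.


74 → 116 (R)
14 → 20 (G)
16 → 22 (B)
= RGB(116, 20, 22)


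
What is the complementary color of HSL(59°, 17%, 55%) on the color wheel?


Complement = opposite side of color wheel = hue + 180°
H' = (59 + 180) mod 360 = 239°
S and L unchanged.
= HSL(239°, 17%, 55%)


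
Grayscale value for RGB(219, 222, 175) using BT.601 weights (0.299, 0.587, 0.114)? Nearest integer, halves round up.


Gray = 0.299×R + 0.587×G + 0.114×B
Gray = 0.299×219 + 0.587×222 + 0.114×175
Gray = 65.481 + 130.314 + 19.950
Gray = 215.745 → round half up → 216
Gray = 216


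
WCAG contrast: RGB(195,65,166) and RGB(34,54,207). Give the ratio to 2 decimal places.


Linearize each sRGB channel c=v/255: c/12.92 if c ≤ 0.04045 else ((c+0.055)/1.055)^2.4
L = 0.2126×R_lin + 0.7152×G_lin + 0.0722×B_lin
Color 1 (195,65,166):
  R=195: 195/255≈0.7647 > 0.04045 → ((0.7647+0.055)/1.055)^2.4 ≈ 0.54572
  G=65: 65/255≈0.2549 > 0.04045 → ((0.2549+0.055)/1.055)^2.4 ≈ 0.05286
  B=166: 166/255≈0.6510 > 0.04045 → ((0.6510+0.055)/1.055)^2.4 ≈ 0.38133
  L1 = 0.2126×0.54572 + 0.7152×0.05286 + 0.0722×0.38133 ≈ 0.18136
Color 2 (34,54,207):
  R=34: 34/255≈0.1333 > 0.04045 → ((0.1333+0.055)/1.055)^2.4 ≈ 0.01600
  G=54: 54/255≈0.2118 > 0.04045 → ((0.2118+0.055)/1.055)^2.4 ≈ 0.03689
  B=207: 207/255≈0.8118 > 0.04045 → ((0.8118+0.055)/1.055)^2.4 ≈ 0.62396
  L2 = 0.2126×0.01600 + 0.7152×0.03689 + 0.0722×0.62396 ≈ 0.07483
Lighter = 0.18136, Darker = 0.07483
Ratio = (L_lighter + 0.05) / (L_darker + 0.05)
Ratio = (0.18136 + 0.05) / (0.07483 + 0.05) = 0.23136 / 0.12483 ≈ 1.8533
Ratio ≈ 1.85:1


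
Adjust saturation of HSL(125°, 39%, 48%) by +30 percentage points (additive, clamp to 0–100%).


Original S = 39%
Adjustment = +30 percentage points
New S = 39 + (30) = 69
Clamp to [0, 100] → 69
= HSL(125°, 69%, 48%)


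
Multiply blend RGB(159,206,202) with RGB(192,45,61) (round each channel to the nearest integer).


Multiply: C = A×B/255, rounded to nearest integer
R: 159×192/255 = 30528/255 ≈ 119.718 → 120
G: 206×45/255 = 9270/255 ≈ 36.353 → 36
B: 202×61/255 = 12322/255 ≈ 48.322 → 48
= RGB(120, 36, 48)


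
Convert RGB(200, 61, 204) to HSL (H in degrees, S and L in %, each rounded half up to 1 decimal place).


Normalize: R'=200/255≈0.7843, G'=61/255≈0.2392, B'=204/255≈0.8000
Max=204/255, Min=61/255, Δ=Max-Min=143/255
L = (Max+Min)/2 = (204+61)/510 = 265/510 = 0.51960… → L = 52.0%
L > 0.5 → S = Δ/(2-Max-Min) = 143/(510-204-61) = 143/245 = 0.58367… → S = 58.4%
(the 1/255 factors cancel in S and H, so raw channel differences can be used)
Max is B' → H = 60 × ((R-G)/Δ + 4) = 60 × ((200-61)/143 + 4)
  139/143 + 4 = 0.9720… + 4 = 4.9720…
  H = 60 × 4.9720… = 298.321…° → H = 298.3°
= HSL(298.3°, 58.4%, 52.0%)


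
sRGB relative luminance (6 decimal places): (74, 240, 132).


Linearize each channel (sRGB transfer function): c = v/255; c_lin = c/12.92 if c ≤ 0.04045, else ((c+0.055)/1.055)^2.4
  R: 74/255 ≈ 0.290196 > 0.04045 → ((0.290196+0.055)/1.055)^2.4 ≈ 0.068478
  G: 240/255 ≈ 0.941176 > 0.04045 → ((0.941176+0.055)/1.055)^2.4 ≈ 0.871367
  B: 132/255 ≈ 0.517647 > 0.04045 → ((0.517647+0.055)/1.055)^2.4 ≈ 0.230740
R_lin = 0.068478, G_lin = 0.871367, B_lin = 0.230740
L = 0.2126×R + 0.7152×G + 0.0722×B
L = 0.2126×0.068478 + 0.7152×0.871367 + 0.0722×0.230740
L ≈ 0.654420


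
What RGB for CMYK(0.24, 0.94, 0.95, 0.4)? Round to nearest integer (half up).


R = 255 × (1-C) × (1-K) = 255 × 0.76 × 0.60 = 116.28 → 116
G = 255 × (1-M) × (1-K) = 255 × 0.06 × 0.60 = 9.18 → 9
B = 255 × (1-Y) × (1-K) = 255 × 0.05 × 0.60 = 7.65 → 8
= RGB(116, 9, 8)


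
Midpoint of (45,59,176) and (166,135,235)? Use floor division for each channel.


Midpoint: each channel = ⌊(C₁+C₂)/2⌋
R: ⌊(45+166)/2⌋ = 105
G: ⌊(59+135)/2⌋ = 97
B: ⌊(176+235)/2⌋ = 205
= RGB(105, 97, 205)


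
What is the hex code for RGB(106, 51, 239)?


R = 106 → 6A (hex)
G = 51 → 33 (hex)
B = 239 → EF (hex)
Hex = #6A33EF


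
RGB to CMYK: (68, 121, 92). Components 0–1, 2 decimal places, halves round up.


R'=68/255≈0.2667, G'=121/255≈0.4745, B'=92/255≈0.3608
K = 1 - max(R',G',B') = 1 - 121/255 = 134/255 = 0.52549… → 0.53
(1-R'-K)/(1-K) simplifies to (max-R)/max with max = 121:
C = (121-68)/121 = 53/121 = 0.43801… → 0.44
M = (121-121)/121 = 0/121 = 0 → 0.00
Y = (121-92)/121 = 29/121 = 0.23966… → 0.24
= CMYK(0.44, 0.00, 0.24, 0.53)


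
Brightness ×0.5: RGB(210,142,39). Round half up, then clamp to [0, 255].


Multiply each channel by 0.5, round half up, clamp to [0, 255]
R: 210×0.5 = 105
G: 142×0.5 = 71
B: 39×0.5 = 19.5 → round → 20
= RGB(105, 71, 20)


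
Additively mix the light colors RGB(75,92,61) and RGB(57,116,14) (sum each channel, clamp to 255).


Additive: each channel = min(255, C₁+C₂)
R: 75+57 = 132 → 132
G: 92+116 = 208 → 208
B: 61+14 = 75 → 75
= RGB(132, 208, 75)


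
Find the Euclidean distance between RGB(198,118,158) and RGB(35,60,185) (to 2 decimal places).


d = √[(R₁-R₂)² + (G₁-G₂)² + (B₁-B₂)²]
d = √[(198-35)² + (118-60)² + (158-185)²]
d = √[26569 + 3364 + 729]
d = √30662
d ≈ 175.11


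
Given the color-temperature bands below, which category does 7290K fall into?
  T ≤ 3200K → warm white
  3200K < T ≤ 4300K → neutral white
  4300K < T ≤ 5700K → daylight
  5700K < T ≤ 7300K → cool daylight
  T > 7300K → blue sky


Temperature: 7290K
5700K < 7290K ≤ 7300K → cool daylight
Classification: cool daylight


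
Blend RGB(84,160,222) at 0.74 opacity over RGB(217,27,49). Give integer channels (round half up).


C = α×F + (1-α)×B, with 1-α = 0.26
R: 0.74×84 + 0.26×217 = 62.16 + 56.42 = 118.58 → 119
G: 0.74×160 + 0.26×27 = 118.40 + 7.02 = 125.42 → 125
B: 0.74×222 + 0.26×49 = 164.28 + 12.74 = 177.02 → 177
= RGB(119, 125, 177)


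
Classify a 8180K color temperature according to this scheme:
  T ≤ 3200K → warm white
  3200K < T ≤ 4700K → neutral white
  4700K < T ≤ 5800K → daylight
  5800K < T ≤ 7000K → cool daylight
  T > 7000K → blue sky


Temperature: 8180K
8180K > 7000K → blue sky
Classification: blue sky


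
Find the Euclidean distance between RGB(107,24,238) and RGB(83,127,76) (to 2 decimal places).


d = √[(R₁-R₂)² + (G₁-G₂)² + (B₁-B₂)²]
d = √[(107-83)² + (24-127)² + (238-76)²]
d = √[576 + 10609 + 26244]
d = √37429
d ≈ 193.47


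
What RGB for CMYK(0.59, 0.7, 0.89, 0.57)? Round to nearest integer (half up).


R = 255 × (1-C) × (1-K) = 255 × 0.41 × 0.43 = 44.9565 → 45
G = 255 × (1-M) × (1-K) = 255 × 0.30 × 0.43 = 32.895 → 33
B = 255 × (1-Y) × (1-K) = 255 × 0.11 × 0.43 = 12.0615 → 12
= RGB(45, 33, 12)


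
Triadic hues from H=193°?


Triadic: equally spaced at 120° intervals
H1 = 193°
H2 = (193 + 120) mod 360 = 313°
H3 = (193 + 240) mod 360 = 73°
Triadic = 193°, 313°, 73°


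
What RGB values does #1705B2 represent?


17 → 23 (R)
05 → 5 (G)
B2 → 178 (B)
= RGB(23, 5, 178)


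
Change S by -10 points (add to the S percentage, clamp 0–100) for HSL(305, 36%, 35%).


Original S = 36%
Adjustment = -10 percentage points
New S = 36 + (-10) = 26
Clamp to [0, 100] → 26
= HSL(305°, 26%, 35%)


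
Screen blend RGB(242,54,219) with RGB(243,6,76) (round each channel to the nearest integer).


Screen: C = 255 - (255-A)×(255-B)/255, rounded to nearest integer
R: 255 - (255-242)×(255-243)/255 = 255 - 156/255 ≈ 255 - 0.612 = 254.388 → 254
G: 255 - (255-54)×(255-6)/255 = 255 - 50049/255 ≈ 255 - 196.271 = 58.729 → 59
B: 255 - (255-219)×(255-76)/255 = 255 - 6444/255 ≈ 255 - 25.271 = 229.729 → 230
= RGB(254, 59, 230)


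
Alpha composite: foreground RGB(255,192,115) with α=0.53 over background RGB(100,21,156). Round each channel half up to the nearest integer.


C = α×F + (1-α)×B, with 1-α = 0.47
R: 0.53×255 + 0.47×100 = 135.15 + 47.00 = 182.15 → 182
G: 0.53×192 + 0.47×21 = 101.76 + 9.87 = 111.63 → 112
B: 0.53×115 + 0.47×156 = 60.95 + 73.32 = 134.27 → 134
= RGB(182, 112, 134)


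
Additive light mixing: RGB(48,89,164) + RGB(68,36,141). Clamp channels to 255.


Additive: each channel = min(255, C₁+C₂)
R: 48+68 = 116 → 116
G: 89+36 = 125 → 125
B: 164+141 = 305 → 255
= RGB(116, 125, 255)


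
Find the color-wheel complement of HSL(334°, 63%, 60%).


Complement = opposite side of color wheel = hue + 180°
H' = (334 + 180) mod 360 = 154°
S and L unchanged.
= HSL(154°, 63%, 60%)


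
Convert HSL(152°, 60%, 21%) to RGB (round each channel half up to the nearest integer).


H=152°, S=0.60, L=0.21
C = (1-|2L-1|)×S = (1-|-0.58|)×0.60 = 0.252
H' = H/60 = 152/60 ≈ 2.5333; X = C×(1-|H' mod 2 - 1|) = 0.1344
m = L - C/2 = 0.21 - 0.126 = 0.084
Sector ⌊H'⌋ = 2 → (R',G',B') = (0.0, 0.252, 0.1344)
RGB = ((R'+m)×255, (G'+m)×255, (B'+m)×255) = (21.42, 85.68, 55.692)
Round half up → RGB(21, 86, 56)


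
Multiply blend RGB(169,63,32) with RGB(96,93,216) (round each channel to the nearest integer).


Multiply: C = A×B/255, rounded to nearest integer
R: 169×96/255 = 16224/255 ≈ 63.624 → 64
G: 63×93/255 = 5859/255 ≈ 22.976 → 23
B: 32×216/255 = 6912/255 ≈ 27.106 → 27
= RGB(64, 23, 27)


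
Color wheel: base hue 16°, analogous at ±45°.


Base hue: 16°
Left analog: (16 - 45) mod 360 = 331°
Right analog: (16 + 45) mod 360 = 61°
Analogous hues = 331° and 61°


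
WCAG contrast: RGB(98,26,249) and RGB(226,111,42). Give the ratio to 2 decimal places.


Linearize each sRGB channel c=v/255: c/12.92 if c ≤ 0.04045 else ((c+0.055)/1.055)^2.4
L = 0.2126×R_lin + 0.7152×G_lin + 0.0722×B_lin
Color 1 (98,26,249):
  R=98: 98/255≈0.3843 > 0.04045 → ((0.3843+0.055)/1.055)^2.4 ≈ 0.12214
  G=26: 26/255≈0.1020 > 0.04045 → ((0.1020+0.055)/1.055)^2.4 ≈ 0.01033
  B=249: 249/255≈0.9765 > 0.04045 → ((0.9765+0.055)/1.055)^2.4 ≈ 0.94731
  L1 = 0.2126×0.12214 + 0.7152×0.01033 + 0.0722×0.94731 ≈ 0.10175
Color 2 (226,111,42):
  R=226: 226/255≈0.8863 > 0.04045 → ((0.8863+0.055)/1.055)^2.4 ≈ 0.76052
  G=111: 111/255≈0.4353 > 0.04045 → ((0.4353+0.055)/1.055)^2.4 ≈ 0.15896
  B=42: 42/255≈0.1647 > 0.04045 → ((0.1647+0.055)/1.055)^2.4 ≈ 0.02315
  L2 = 0.2126×0.76052 + 0.7152×0.15896 + 0.0722×0.02315 ≈ 0.27705
Lighter = 0.27705, Darker = 0.10175
Ratio = (L_lighter + 0.05) / (L_darker + 0.05)
Ratio = (0.27705 + 0.05) / (0.10175 + 0.05) = 0.32705 / 0.15175 ≈ 2.1552
Ratio ≈ 2.16:1


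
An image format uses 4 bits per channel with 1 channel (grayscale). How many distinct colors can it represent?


Total bits = 4 bits/channel × 1 channels = 4 bits
Distinct colors = 2^4
= 16 colors


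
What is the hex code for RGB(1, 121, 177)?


R = 1 → 01 (hex)
G = 121 → 79 (hex)
B = 177 → B1 (hex)
Hex = #0179B1


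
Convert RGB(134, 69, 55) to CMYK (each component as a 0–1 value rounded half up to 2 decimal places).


R'=134/255≈0.5255, G'=69/255≈0.2706, B'=55/255≈0.2157
K = 1 - max(R',G',B') = 1 - 134/255 = 121/255 = 0.47450… → 0.47
(1-R'-K)/(1-K) simplifies to (max-R)/max with max = 134:
C = (134-134)/134 = 0/134 = 0 → 0.00
M = (134-69)/134 = 65/134 = 0.48507… → 0.49
Y = (134-55)/134 = 79/134 = 0.58955… → 0.59
= CMYK(0.00, 0.49, 0.59, 0.47)


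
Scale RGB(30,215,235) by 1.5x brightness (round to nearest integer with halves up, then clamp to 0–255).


Multiply each channel by 1.5, round half up, clamp to [0, 255]
R: 30×1.5 = 45
G: 215×1.5 = 322.5 → round → 323 → clamp → 255
B: 235×1.5 = 352.5 → round → 353 → clamp → 255
= RGB(45, 255, 255)


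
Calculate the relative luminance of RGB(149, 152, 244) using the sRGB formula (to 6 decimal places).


Linearize each channel (sRGB transfer function): c = v/255; c_lin = c/12.92 if c ≤ 0.04045, else ((c+0.055)/1.055)^2.4
  R: 149/255 ≈ 0.584314 > 0.04045 → ((0.584314+0.055)/1.055)^2.4 ≈ 0.300544
  G: 152/255 ≈ 0.596078 > 0.04045 → ((0.596078+0.055)/1.055)^2.4 ≈ 0.313989
  B: 244/255 ≈ 0.956863 > 0.04045 → ((0.956863+0.055)/1.055)^2.4 ≈ 0.904661
R_lin = 0.300544, G_lin = 0.313989, B_lin = 0.904661
L = 0.2126×R + 0.7152×G + 0.0722×B
L = 0.2126×0.300544 + 0.7152×0.313989 + 0.0722×0.904661
L ≈ 0.353777


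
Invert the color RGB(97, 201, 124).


Invert: (255-R, 255-G, 255-B)
R: 255-97 = 158
G: 255-201 = 54
B: 255-124 = 131
= RGB(158, 54, 131)


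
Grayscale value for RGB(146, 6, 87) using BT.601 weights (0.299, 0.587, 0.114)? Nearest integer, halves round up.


Gray = 0.299×R + 0.587×G + 0.114×B
Gray = 0.299×146 + 0.587×6 + 0.114×87
Gray = 43.654 + 3.522 + 9.918
Gray = 57.094 → round half up → 57
Gray = 57


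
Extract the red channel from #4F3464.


Color: #4F3464
R = 4F = 79
G = 34 = 52
B = 64 = 100
Red = 79


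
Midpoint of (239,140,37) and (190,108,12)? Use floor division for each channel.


Midpoint: each channel = ⌊(C₁+C₂)/2⌋
R: ⌊(239+190)/2⌋ = 214
G: ⌊(140+108)/2⌋ = 124
B: ⌊(37+12)/2⌋ = 24
= RGB(214, 124, 24)


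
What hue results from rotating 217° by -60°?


New hue = (H + rotation) mod 360
New hue = (217 -60) mod 360
= 157 mod 360
= 157°


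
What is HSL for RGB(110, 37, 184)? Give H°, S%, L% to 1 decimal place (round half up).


Normalize: R'=110/255≈0.4314, G'=37/255≈0.1451, B'=184/255≈0.7216
Max=184/255, Min=37/255, Δ=Max-Min=147/255
L = (Max+Min)/2 = (184+37)/510 = 221/510 = 0.43333… → L = 43.3%
L ≤ 0.5 → S = Δ/(Max+Min) = 147/(184+37) = 147/221 = 0.66515… → S = 66.5%
(the 1/255 factors cancel in S and H, so raw channel differences can be used)
Max is B' → H = 60 × ((R-G)/Δ + 4) = 60 × ((110-37)/147 + 4)
  73/147 + 4 = 0.4965… + 4 = 4.4965…
  H = 60 × 4.4965… = 269.795…° → H = 269.8°
= HSL(269.8°, 66.5%, 43.3%)


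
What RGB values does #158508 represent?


15 → 21 (R)
85 → 133 (G)
08 → 8 (B)
= RGB(21, 133, 8)


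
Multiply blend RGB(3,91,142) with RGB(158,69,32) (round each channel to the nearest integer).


Multiply: C = A×B/255, rounded to nearest integer
R: 3×158/255 = 474/255 ≈ 1.859 → 2
G: 91×69/255 = 6279/255 ≈ 24.624 → 25
B: 142×32/255 = 4544/255 ≈ 17.820 → 18
= RGB(2, 25, 18)


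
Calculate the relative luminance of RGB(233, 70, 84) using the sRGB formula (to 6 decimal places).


Linearize each channel (sRGB transfer function): c = v/255; c_lin = c/12.92 if c ≤ 0.04045, else ((c+0.055)/1.055)^2.4
  R: 233/255 ≈ 0.913725 > 0.04045 → ((0.913725+0.055)/1.055)^2.4 ≈ 0.814847
  G: 70/255 ≈ 0.274510 > 0.04045 → ((0.274510+0.055)/1.055)^2.4 ≈ 0.061246
  B: 84/255 ≈ 0.329412 > 0.04045 → ((0.329412+0.055)/1.055)^2.4 ≈ 0.088656
R_lin = 0.814847, G_lin = 0.061246, B_lin = 0.088656
L = 0.2126×R + 0.7152×G + 0.0722×B
L = 0.2126×0.814847 + 0.7152×0.061246 + 0.0722×0.088656
L ≈ 0.223440


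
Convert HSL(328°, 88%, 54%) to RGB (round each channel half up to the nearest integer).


H=328°, S=0.88, L=0.54
C = (1-|2L-1|)×S = (1-|0.08|)×0.88 = 0.8096
H' = H/60 = 328/60 ≈ 5.4667; X = C×(1-|H' mod 2 - 1|) ≈ 0.4318
m = L - C/2 = 0.54 - 0.4048 = 0.1352
Sector ⌊H'⌋ = 5 → (R',G',B') = (0.8096, 0.0, ≈0.4318)
RGB = ((R'+m)×255, (G'+m)×255, (B'+m)×255) = (240.924, 34.476, 144.5816)
Round half up → RGB(241, 34, 145)


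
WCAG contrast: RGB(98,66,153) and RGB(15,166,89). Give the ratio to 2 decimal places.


Linearize each sRGB channel c=v/255: c/12.92 if c ≤ 0.04045 else ((c+0.055)/1.055)^2.4
L = 0.2126×R_lin + 0.7152×G_lin + 0.0722×B_lin
Color 1 (98,66,153):
  R=98: 98/255≈0.3843 > 0.04045 → ((0.3843+0.055)/1.055)^2.4 ≈ 0.12214
  G=66: 66/255≈0.2588 > 0.04045 → ((0.2588+0.055)/1.055)^2.4 ≈ 0.05448
  B=153: 153/255≈0.6000 > 0.04045 → ((0.6000+0.055)/1.055)^2.4 ≈ 0.31855
  L1 = 0.2126×0.12214 + 0.7152×0.05448 + 0.0722×0.31855 ≈ 0.08793
Color 2 (15,166,89):
  R=15: 15/255≈0.0588 > 0.04045 → ((0.0588+0.055)/1.055)^2.4 ≈ 0.00478
  G=166: 166/255≈0.6510 > 0.04045 → ((0.6510+0.055)/1.055)^2.4 ≈ 0.38133
  B=89: 89/255≈0.3490 > 0.04045 → ((0.3490+0.055)/1.055)^2.4 ≈ 0.09990
  L2 = 0.2126×0.00478 + 0.7152×0.38133 + 0.0722×0.09990 ≈ 0.28095
Lighter = 0.28095, Darker = 0.08793
Ratio = (L_lighter + 0.05) / (L_darker + 0.05)
Ratio = (0.28095 + 0.05) / (0.08793 + 0.05) = 0.33095 / 0.13793 ≈ 2.3994
Ratio ≈ 2.40:1


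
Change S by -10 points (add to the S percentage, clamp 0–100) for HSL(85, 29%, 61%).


Original S = 29%
Adjustment = -10 percentage points
New S = 29 + (-10) = 19
Clamp to [0, 100] → 19
= HSL(85°, 19%, 61%)


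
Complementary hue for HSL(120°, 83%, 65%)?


Complement = opposite side of color wheel = hue + 180°
H' = (120 + 180) mod 360 = 300°
S and L unchanged.
= HSL(300°, 83%, 65%)


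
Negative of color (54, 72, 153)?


Invert: (255-R, 255-G, 255-B)
R: 255-54 = 201
G: 255-72 = 183
B: 255-153 = 102
= RGB(201, 183, 102)


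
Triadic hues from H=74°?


Triadic: equally spaced at 120° intervals
H1 = 74°
H2 = (74 + 120) mod 360 = 194°
H3 = (74 + 240) mod 360 = 314°
Triadic = 74°, 194°, 314°


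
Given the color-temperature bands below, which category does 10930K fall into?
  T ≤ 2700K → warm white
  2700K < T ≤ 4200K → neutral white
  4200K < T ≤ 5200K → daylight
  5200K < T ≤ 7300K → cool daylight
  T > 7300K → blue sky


Temperature: 10930K
10930K > 7300K → blue sky
Classification: blue sky


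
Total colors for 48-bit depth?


Colors = 2^bits = 2^48
= 281,474,976,710,656 colors


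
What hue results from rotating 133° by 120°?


New hue = (H + rotation) mod 360
New hue = (133 + 120) mod 360
= 253 mod 360
= 253°


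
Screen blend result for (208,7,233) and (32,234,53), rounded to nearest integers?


Screen: C = 255 - (255-A)×(255-B)/255, rounded to nearest integer
R: 255 - (255-208)×(255-32)/255 = 255 - 10481/255 ≈ 255 - 41.102 = 213.898 → 214
G: 255 - (255-7)×(255-234)/255 = 255 - 5208/255 ≈ 255 - 20.424 = 234.576 → 235
B: 255 - (255-233)×(255-53)/255 = 255 - 4444/255 ≈ 255 - 17.427 = 237.573 → 238
= RGB(214, 235, 238)


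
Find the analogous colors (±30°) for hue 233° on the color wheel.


Base hue: 233°
Left analog: (233 - 30) mod 360 = 203°
Right analog: (233 + 30) mod 360 = 263°
Analogous hues = 203° and 263°


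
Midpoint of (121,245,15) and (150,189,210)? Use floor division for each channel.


Midpoint: each channel = ⌊(C₁+C₂)/2⌋
R: ⌊(121+150)/2⌋ = 135
G: ⌊(245+189)/2⌋ = 217
B: ⌊(15+210)/2⌋ = 112
= RGB(135, 217, 112)


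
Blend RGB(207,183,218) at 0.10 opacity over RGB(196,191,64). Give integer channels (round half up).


C = α×F + (1-α)×B, with 1-α = 0.90
R: 0.10×207 + 0.90×196 = 20.70 + 176.40 = 197.10 → 197
G: 0.10×183 + 0.90×191 = 18.30 + 171.90 = 190.20 → 190
B: 0.10×218 + 0.90×64 = 21.80 + 57.60 = 79.40 → 79
= RGB(197, 190, 79)


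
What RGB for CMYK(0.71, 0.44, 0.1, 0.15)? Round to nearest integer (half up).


R = 255 × (1-C) × (1-K) = 255 × 0.29 × 0.85 = 62.8575 → 63
G = 255 × (1-M) × (1-K) = 255 × 0.56 × 0.85 = 121.38 → 121
B = 255 × (1-Y) × (1-K) = 255 × 0.90 × 0.85 = 195.075 → 195
= RGB(63, 121, 195)


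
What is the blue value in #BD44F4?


Color: #BD44F4
R = BD = 189
G = 44 = 68
B = F4 = 244
Blue = 244


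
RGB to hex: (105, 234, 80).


R = 105 → 69 (hex)
G = 234 → EA (hex)
B = 80 → 50 (hex)
Hex = #69EA50


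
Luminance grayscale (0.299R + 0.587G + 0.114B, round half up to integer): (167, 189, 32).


Gray = 0.299×R + 0.587×G + 0.114×B
Gray = 0.299×167 + 0.587×189 + 0.114×32
Gray = 49.933 + 110.943 + 3.648
Gray = 164.524 → round half up → 165
Gray = 165


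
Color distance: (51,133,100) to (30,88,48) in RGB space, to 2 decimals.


d = √[(R₁-R₂)² + (G₁-G₂)² + (B₁-B₂)²]
d = √[(51-30)² + (133-88)² + (100-48)²]
d = √[441 + 2025 + 2704]
d = √5170
d ≈ 71.90


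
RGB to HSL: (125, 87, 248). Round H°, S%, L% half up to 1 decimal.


Normalize: R'=125/255≈0.4902, G'=87/255≈0.3412, B'=248/255≈0.9725
Max=248/255, Min=87/255, Δ=Max-Min=161/255
L = (Max+Min)/2 = (248+87)/510 = 335/510 = 0.65686… → L = 65.7%
L > 0.5 → S = Δ/(2-Max-Min) = 161/(510-248-87) = 161/175 = 0.92 → S = 92.0%
(the 1/255 factors cancel in S and H, so raw channel differences can be used)
Max is B' → H = 60 × ((R-G)/Δ + 4) = 60 × ((125-87)/161 + 4)
  38/161 + 4 = 0.2360… + 4 = 4.2360…
  H = 60 × 4.2360… = 254.161…° → H = 254.2°
= HSL(254.2°, 92.0%, 65.7%)


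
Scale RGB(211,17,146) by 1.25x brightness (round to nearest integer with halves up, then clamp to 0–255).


Multiply each channel by 1.25, round half up, clamp to [0, 255]
R: 211×1.25 = 263.75 → round → 264 → clamp → 255
G: 17×1.25 = 21.25 → round → 21
B: 146×1.25 = 182.5 → round → 183
= RGB(255, 21, 183)


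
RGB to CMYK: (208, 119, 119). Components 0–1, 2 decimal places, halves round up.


R'=208/255≈0.8157, G'=119/255≈0.4667, B'=119/255≈0.4667
K = 1 - max(R',G',B') = 1 - 208/255 = 47/255 = 0.18431… → 0.18
(1-R'-K)/(1-K) simplifies to (max-R)/max with max = 208:
C = (208-208)/208 = 0/208 = 0 → 0.00
M = (208-119)/208 = 89/208 = 0.42788… → 0.43
Y = (208-119)/208 = 89/208 = 0.42788… → 0.43
= CMYK(0.00, 0.43, 0.43, 0.18)


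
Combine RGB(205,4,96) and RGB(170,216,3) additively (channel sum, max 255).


Additive: each channel = min(255, C₁+C₂)
R: 205+170 = 375 → 255
G: 4+216 = 220 → 220
B: 96+3 = 99 → 99
= RGB(255, 220, 99)


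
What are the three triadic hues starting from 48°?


Triadic: equally spaced at 120° intervals
H1 = 48°
H2 = (48 + 120) mod 360 = 168°
H3 = (48 + 240) mod 360 = 288°
Triadic = 48°, 168°, 288°


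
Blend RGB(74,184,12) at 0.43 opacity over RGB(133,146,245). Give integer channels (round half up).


C = α×F + (1-α)×B, with 1-α = 0.57
R: 0.43×74 + 0.57×133 = 31.82 + 75.81 = 107.63 → 108
G: 0.43×184 + 0.57×146 = 79.12 + 83.22 = 162.34 → 162
B: 0.43×12 + 0.57×245 = 5.16 + 139.65 = 144.81 → 145
= RGB(108, 162, 145)


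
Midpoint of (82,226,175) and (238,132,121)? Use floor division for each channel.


Midpoint: each channel = ⌊(C₁+C₂)/2⌋
R: ⌊(82+238)/2⌋ = 160
G: ⌊(226+132)/2⌋ = 179
B: ⌊(175+121)/2⌋ = 148
= RGB(160, 179, 148)


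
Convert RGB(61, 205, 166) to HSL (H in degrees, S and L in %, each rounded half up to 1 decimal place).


Normalize: R'=61/255≈0.2392, G'=205/255≈0.8039, B'=166/255≈0.6510
Max=205/255, Min=61/255, Δ=Max-Min=144/255
L = (Max+Min)/2 = (205+61)/510 = 266/510 = 0.52156… → L = 52.2%
L > 0.5 → S = Δ/(2-Max-Min) = 144/(510-205-61) = 144/244 = 0.59016… → S = 59.0%
(the 1/255 factors cancel in S and H, so raw channel differences can be used)
Max is G' → H = 60 × ((B-R)/Δ + 2) = 60 × ((166-61)/144 + 2)
  105/144 + 2 = 0.7291… + 2 = 2.7291…
  H = 60 × 2.7291… = 163.75° → H = 163.8°
= HSL(163.8°, 59.0%, 52.2%)


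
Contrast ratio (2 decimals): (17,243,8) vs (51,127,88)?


Linearize each sRGB channel c=v/255: c/12.92 if c ≤ 0.04045 else ((c+0.055)/1.055)^2.4
L = 0.2126×R_lin + 0.7152×G_lin + 0.0722×B_lin
Color 1 (17,243,8):
  R=17: 17/255≈0.0667 > 0.04045 → ((0.0667+0.055)/1.055)^2.4 ≈ 0.00561
  G=243: 243/255≈0.9529 > 0.04045 → ((0.9529+0.055)/1.055)^2.4 ≈ 0.89627
  B=8: 8/255≈0.0314 ≤ 0.04045 → 0.0314/12.92 ≈ 0.00243
  L1 = 0.2126×0.00561 + 0.7152×0.89627 + 0.0722×0.00243 ≈ 0.64238
Color 2 (51,127,88):
  R=51: 51/255≈0.2000 > 0.04045 → ((0.2000+0.055)/1.055)^2.4 ≈ 0.03310
  G=127: 127/255≈0.4980 > 0.04045 → ((0.4980+0.055)/1.055)^2.4 ≈ 0.21223
  B=88: 88/255≈0.3451 > 0.04045 → ((0.3451+0.055)/1.055)^2.4 ≈ 0.09759
  L2 = 0.2126×0.03310 + 0.7152×0.21223 + 0.0722×0.09759 ≈ 0.16587
Lighter = 0.64238, Darker = 0.16587
Ratio = (L_lighter + 0.05) / (L_darker + 0.05)
Ratio = (0.64238 + 0.05) / (0.16587 + 0.05) = 0.69238 / 0.21587 ≈ 3.2074
Ratio ≈ 3.21:1


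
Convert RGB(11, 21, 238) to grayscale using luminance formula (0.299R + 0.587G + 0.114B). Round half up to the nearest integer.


Gray = 0.299×R + 0.587×G + 0.114×B
Gray = 0.299×11 + 0.587×21 + 0.114×238
Gray = 3.289 + 12.327 + 27.132
Gray = 42.748 → round half up → 43
Gray = 43


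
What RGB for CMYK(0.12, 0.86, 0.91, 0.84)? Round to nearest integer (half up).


R = 255 × (1-C) × (1-K) = 255 × 0.88 × 0.16 = 35.904 → 36
G = 255 × (1-M) × (1-K) = 255 × 0.14 × 0.16 = 5.712 → 6
B = 255 × (1-Y) × (1-K) = 255 × 0.09 × 0.16 = 3.672 → 4
= RGB(36, 6, 4)


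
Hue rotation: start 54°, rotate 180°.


New hue = (H + rotation) mod 360
New hue = (54 + 180) mod 360
= 234 mod 360
= 234°


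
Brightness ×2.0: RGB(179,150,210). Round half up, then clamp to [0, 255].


Multiply each channel by 2.0, round half up, clamp to [0, 255]
R: 179×2.0 = 358 → clamp → 255
G: 150×2.0 = 300 → clamp → 255
B: 210×2.0 = 420 → clamp → 255
= RGB(255, 255, 255)


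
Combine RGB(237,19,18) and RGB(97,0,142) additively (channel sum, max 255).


Additive: each channel = min(255, C₁+C₂)
R: 237+97 = 334 → 255
G: 19+0 = 19 → 19
B: 18+142 = 160 → 160
= RGB(255, 19, 160)


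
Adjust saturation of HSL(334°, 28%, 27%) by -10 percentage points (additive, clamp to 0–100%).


Original S = 28%
Adjustment = -10 percentage points
New S = 28 + (-10) = 18
Clamp to [0, 100] → 18
= HSL(334°, 18%, 27%)


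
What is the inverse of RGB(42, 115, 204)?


Invert: (255-R, 255-G, 255-B)
R: 255-42 = 213
G: 255-115 = 140
B: 255-204 = 51
= RGB(213, 140, 51)


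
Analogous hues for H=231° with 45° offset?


Base hue: 231°
Left analog: (231 - 45) mod 360 = 186°
Right analog: (231 + 45) mod 360 = 276°
Analogous hues = 186° and 276°


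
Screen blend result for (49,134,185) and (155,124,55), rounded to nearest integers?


Screen: C = 255 - (255-A)×(255-B)/255, rounded to nearest integer
R: 255 - (255-49)×(255-155)/255 = 255 - 20600/255 ≈ 255 - 80.784 = 174.216 → 174
G: 255 - (255-134)×(255-124)/255 = 255 - 15851/255 ≈ 255 - 62.161 = 192.839 → 193
B: 255 - (255-185)×(255-55)/255 = 255 - 14000/255 ≈ 255 - 54.902 = 200.098 → 200
= RGB(174, 193, 200)


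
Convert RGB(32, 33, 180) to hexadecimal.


R = 32 → 20 (hex)
G = 33 → 21 (hex)
B = 180 → B4 (hex)
Hex = #2021B4


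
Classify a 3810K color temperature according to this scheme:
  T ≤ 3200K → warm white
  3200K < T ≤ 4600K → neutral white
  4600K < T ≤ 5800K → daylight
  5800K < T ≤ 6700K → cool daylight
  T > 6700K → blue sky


Temperature: 3810K
3200K < 3810K ≤ 4600K → neutral white
Classification: neutral white


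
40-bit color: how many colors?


Colors = 2^bits = 2^40
= 1,099,511,627,776 colors


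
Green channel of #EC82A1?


Color: #EC82A1
R = EC = 236
G = 82 = 130
B = A1 = 161
Green = 130


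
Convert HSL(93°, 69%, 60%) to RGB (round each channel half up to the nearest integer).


H=93°, S=0.69, L=0.60
C = (1-|2L-1|)×S = (1-|0.20|)×0.69 = 0.552
H' = H/60 = 93/60 ≈ 1.5500; X = C×(1-|H' mod 2 - 1|) = 0.2484
m = L - C/2 = 0.60 - 0.276 = 0.324
Sector ⌊H'⌋ = 1 → (R',G',B') = (0.2484, 0.552, 0.0)
RGB = ((R'+m)×255, (G'+m)×255, (B'+m)×255) = (145.962, 223.38, 82.62)
Round half up → RGB(146, 223, 83)


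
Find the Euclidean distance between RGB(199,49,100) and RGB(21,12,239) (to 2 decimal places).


d = √[(R₁-R₂)² + (G₁-G₂)² + (B₁-B₂)²]
d = √[(199-21)² + (49-12)² + (100-239)²]
d = √[31684 + 1369 + 19321]
d = √52374
d ≈ 228.85


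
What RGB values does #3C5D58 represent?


3C → 60 (R)
5D → 93 (G)
58 → 88 (B)
= RGB(60, 93, 88)


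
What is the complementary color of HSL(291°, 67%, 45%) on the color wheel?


Complement = opposite side of color wheel = hue + 180°
H' = (291 + 180) mod 360 = 111°
S and L unchanged.
= HSL(111°, 67%, 45%)


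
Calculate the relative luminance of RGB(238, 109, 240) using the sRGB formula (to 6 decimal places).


Linearize each channel (sRGB transfer function): c = v/255; c_lin = c/12.92 if c ≤ 0.04045, else ((c+0.055)/1.055)^2.4
  R: 238/255 ≈ 0.933333 > 0.04045 → ((0.933333+0.055)/1.055)^2.4 ≈ 0.854993
  G: 109/255 ≈ 0.427451 > 0.04045 → ((0.427451+0.055)/1.055)^2.4 ≈ 0.152926
  B: 240/255 ≈ 0.941176 > 0.04045 → ((0.941176+0.055)/1.055)^2.4 ≈ 0.871367
R_lin = 0.854993, G_lin = 0.152926, B_lin = 0.871367
L = 0.2126×R + 0.7152×G + 0.0722×B
L = 0.2126×0.854993 + 0.7152×0.152926 + 0.0722×0.871367
L ≈ 0.354057


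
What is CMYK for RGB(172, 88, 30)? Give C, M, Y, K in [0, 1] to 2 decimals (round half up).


R'=172/255≈0.6745, G'=88/255≈0.3451, B'=30/255≈0.1176
K = 1 - max(R',G',B') = 1 - 172/255 = 83/255 = 0.32549… → 0.33
(1-R'-K)/(1-K) simplifies to (max-R)/max with max = 172:
C = (172-172)/172 = 0/172 = 0 → 0.00
M = (172-88)/172 = 84/172 = 0.48837… → 0.49
Y = (172-30)/172 = 142/172 = 0.82558… → 0.83
= CMYK(0.00, 0.49, 0.83, 0.33)


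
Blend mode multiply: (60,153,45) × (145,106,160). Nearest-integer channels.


Multiply: C = A×B/255, rounded to nearest integer
R: 60×145/255 = 8700/255 ≈ 34.118 → 34
G: 153×106/255 = 16218/255 ≈ 63.600 → 64
B: 45×160/255 = 7200/255 ≈ 28.235 → 28
= RGB(34, 64, 28)


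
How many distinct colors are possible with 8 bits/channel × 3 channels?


Total bits = 8 bits/channel × 3 channels = 24 bits
Distinct colors = 2^24
= 16,777,216 colors


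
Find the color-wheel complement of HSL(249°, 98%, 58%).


Complement = opposite side of color wheel = hue + 180°
H' = (249 + 180) mod 360 = 69°
S and L unchanged.
= HSL(69°, 98%, 58%)


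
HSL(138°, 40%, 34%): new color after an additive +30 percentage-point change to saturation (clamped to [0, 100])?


Original S = 40%
Adjustment = +30 percentage points
New S = 40 + (30) = 70
Clamp to [0, 100] → 70
= HSL(138°, 70%, 34%)


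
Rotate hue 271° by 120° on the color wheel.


New hue = (H + rotation) mod 360
New hue = (271 + 120) mod 360
= 391 mod 360
= 31°


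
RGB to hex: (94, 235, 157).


R = 94 → 5E (hex)
G = 235 → EB (hex)
B = 157 → 9D (hex)
Hex = #5EEB9D


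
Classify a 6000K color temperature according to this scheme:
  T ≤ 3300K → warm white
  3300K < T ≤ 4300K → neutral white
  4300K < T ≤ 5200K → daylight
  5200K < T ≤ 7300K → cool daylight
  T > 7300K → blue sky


Temperature: 6000K
5200K < 6000K ≤ 7300K → cool daylight
Classification: cool daylight


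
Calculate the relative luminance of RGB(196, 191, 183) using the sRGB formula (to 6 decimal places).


Linearize each channel (sRGB transfer function): c = v/255; c_lin = c/12.92 if c ≤ 0.04045, else ((c+0.055)/1.055)^2.4
  R: 196/255 ≈ 0.768627 > 0.04045 → ((0.768627+0.055)/1.055)^2.4 ≈ 0.552011
  G: 191/255 ≈ 0.749020 > 0.04045 → ((0.749020+0.055)/1.055)^2.4 ≈ 0.520996
  B: 183/255 ≈ 0.717647 > 0.04045 → ((0.717647+0.055)/1.055)^2.4 ≈ 0.473531
R_lin = 0.552011, G_lin = 0.520996, B_lin = 0.473531
L = 0.2126×R + 0.7152×G + 0.0722×B
L = 0.2126×0.552011 + 0.7152×0.520996 + 0.0722×0.473531
L ≈ 0.524163


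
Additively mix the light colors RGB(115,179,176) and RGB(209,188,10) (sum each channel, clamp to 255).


Additive: each channel = min(255, C₁+C₂)
R: 115+209 = 324 → 255
G: 179+188 = 367 → 255
B: 176+10 = 186 → 186
= RGB(255, 255, 186)


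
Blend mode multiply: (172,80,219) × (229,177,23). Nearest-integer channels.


Multiply: C = A×B/255, rounded to nearest integer
R: 172×229/255 = 39388/255 ≈ 154.463 → 154
G: 80×177/255 = 14160/255 ≈ 55.529 → 56
B: 219×23/255 = 5037/255 ≈ 19.753 → 20
= RGB(154, 56, 20)


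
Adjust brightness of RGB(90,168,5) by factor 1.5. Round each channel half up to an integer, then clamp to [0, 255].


Multiply each channel by 1.5, round half up, clamp to [0, 255]
R: 90×1.5 = 135
G: 168×1.5 = 252
B: 5×1.5 = 7.5 → round → 8
= RGB(135, 252, 8)


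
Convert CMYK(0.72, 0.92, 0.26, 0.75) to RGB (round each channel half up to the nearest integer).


R = 255 × (1-C) × (1-K) = 255 × 0.28 × 0.25 = 17.85 → 18
G = 255 × (1-M) × (1-K) = 255 × 0.08 × 0.25 = 5.1 → 5
B = 255 × (1-Y) × (1-K) = 255 × 0.74 × 0.25 = 47.175 → 47
= RGB(18, 5, 47)


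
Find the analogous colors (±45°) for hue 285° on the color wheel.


Base hue: 285°
Left analog: (285 - 45) mod 360 = 240°
Right analog: (285 + 45) mod 360 = 330°
Analogous hues = 240° and 330°


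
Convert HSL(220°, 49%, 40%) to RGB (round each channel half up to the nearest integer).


H=220°, S=0.49, L=0.40
C = (1-|2L-1|)×S = (1-|-0.20|)×0.49 = 0.392
H' = H/60 = 220/60 ≈ 3.6667; X = C×(1-|H' mod 2 - 1|) ≈ 0.1307
m = L - C/2 = 0.40 - 0.196 = 0.204
Sector ⌊H'⌋ = 3 → (R',G',B') = (0.0, ≈0.1307, 0.392)
RGB = ((R'+m)×255, (G'+m)×255, (B'+m)×255) = (52.02, 85.34, 151.98)
Round half up → RGB(52, 85, 152)


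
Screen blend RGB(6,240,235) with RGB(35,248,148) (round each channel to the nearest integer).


Screen: C = 255 - (255-A)×(255-B)/255, rounded to nearest integer
R: 255 - (255-6)×(255-35)/255 = 255 - 54780/255 ≈ 255 - 214.824 = 40.176 → 40
G: 255 - (255-240)×(255-248)/255 = 255 - 105/255 ≈ 255 - 0.412 = 254.588 → 255
B: 255 - (255-235)×(255-148)/255 = 255 - 2140/255 ≈ 255 - 8.392 = 246.608 → 247
= RGB(40, 255, 247)


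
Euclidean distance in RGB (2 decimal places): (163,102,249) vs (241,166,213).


d = √[(R₁-R₂)² + (G₁-G₂)² + (B₁-B₂)²]
d = √[(163-241)² + (102-166)² + (249-213)²]
d = √[6084 + 4096 + 1296]
d = √11476
d ≈ 107.13


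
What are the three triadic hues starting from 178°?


Triadic: equally spaced at 120° intervals
H1 = 178°
H2 = (178 + 120) mod 360 = 298°
H3 = (178 + 240) mod 360 = 58°
Triadic = 178°, 298°, 58°


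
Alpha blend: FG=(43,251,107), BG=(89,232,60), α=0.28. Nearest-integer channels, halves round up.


C = α×F + (1-α)×B, with 1-α = 0.72
R: 0.28×43 + 0.72×89 = 12.04 + 64.08 = 76.12 → 76
G: 0.28×251 + 0.72×232 = 70.28 + 167.04 = 237.32 → 237
B: 0.28×107 + 0.72×60 = 29.96 + 43.20 = 73.16 → 73
= RGB(76, 237, 73)


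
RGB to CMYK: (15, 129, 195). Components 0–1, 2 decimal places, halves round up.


R'=15/255≈0.0588, G'=129/255≈0.5059, B'=195/255≈0.7647
K = 1 - max(R',G',B') = 1 - 195/255 = 60/255 = 0.23529… → 0.24
(1-R'-K)/(1-K) simplifies to (max-R)/max with max = 195:
C = (195-15)/195 = 180/195 = 0.92307… → 0.92
M = (195-129)/195 = 66/195 = 0.33846… → 0.34
Y = (195-195)/195 = 0/195 = 0 → 0.00
= CMYK(0.92, 0.34, 0.00, 0.24)


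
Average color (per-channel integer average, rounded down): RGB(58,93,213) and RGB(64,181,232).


Midpoint: each channel = ⌊(C₁+C₂)/2⌋
R: ⌊(58+64)/2⌋ = 61
G: ⌊(93+181)/2⌋ = 137
B: ⌊(213+232)/2⌋ = 222
= RGB(61, 137, 222)


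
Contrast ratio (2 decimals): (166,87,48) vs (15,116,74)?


Linearize each sRGB channel c=v/255: c/12.92 if c ≤ 0.04045 else ((c+0.055)/1.055)^2.4
L = 0.2126×R_lin + 0.7152×G_lin + 0.0722×B_lin
Color 1 (166,87,48):
  R=166: 166/255≈0.6510 > 0.04045 → ((0.6510+0.055)/1.055)^2.4 ≈ 0.38133
  G=87: 87/255≈0.3412 > 0.04045 → ((0.3412+0.055)/1.055)^2.4 ≈ 0.09531
  B=48: 48/255≈0.1882 > 0.04045 → ((0.1882+0.055)/1.055)^2.4 ≈ 0.02956
  L1 = 0.2126×0.38133 + 0.7152×0.09531 + 0.0722×0.02956 ≈ 0.15137
Color 2 (15,116,74):
  R=15: 15/255≈0.0588 > 0.04045 → ((0.0588+0.055)/1.055)^2.4 ≈ 0.00478
  G=116: 116/255≈0.4549 > 0.04045 → ((0.4549+0.055)/1.055)^2.4 ≈ 0.17465
  B=74: 74/255≈0.2902 > 0.04045 → ((0.2902+0.055)/1.055)^2.4 ≈ 0.06848
  L2 = 0.2126×0.00478 + 0.7152×0.17465 + 0.0722×0.06848 ≈ 0.13087
Lighter = 0.15137, Darker = 0.13087
Ratio = (L_lighter + 0.05) / (L_darker + 0.05)
Ratio = (0.15137 + 0.05) / (0.13087 + 0.05) = 0.20137 / 0.18087 ≈ 1.1133
Ratio ≈ 1.11:1


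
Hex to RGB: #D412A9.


D4 → 212 (R)
12 → 18 (G)
A9 → 169 (B)
= RGB(212, 18, 169)


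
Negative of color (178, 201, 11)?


Invert: (255-R, 255-G, 255-B)
R: 255-178 = 77
G: 255-201 = 54
B: 255-11 = 244
= RGB(77, 54, 244)


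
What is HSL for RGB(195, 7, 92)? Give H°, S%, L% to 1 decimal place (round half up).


Normalize: R'=195/255≈0.7647, G'=7/255≈0.0275, B'=92/255≈0.3608
Max=195/255, Min=7/255, Δ=Max-Min=188/255
L = (Max+Min)/2 = (195+7)/510 = 202/510 = 0.39607… → L = 39.6%
L ≤ 0.5 → S = Δ/(Max+Min) = 188/(195+7) = 188/202 = 0.93069… → S = 93.1%
(the 1/255 factors cancel in S and H, so raw channel differences can be used)
Max is R' → H = 60 × (((G-B)/Δ) mod 6) = 60 × (((7-92)/188) mod 6)
  (-85)/188 = -0.4521…; negative, so add 6 → 5.5478…
  H = 60 × 5.5478… = 332.872…° → H = 332.9°
= HSL(332.9°, 93.1%, 39.6%)


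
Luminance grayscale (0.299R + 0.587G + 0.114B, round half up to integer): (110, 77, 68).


Gray = 0.299×R + 0.587×G + 0.114×B
Gray = 0.299×110 + 0.587×77 + 0.114×68
Gray = 32.890 + 45.199 + 7.752
Gray = 85.841 → round half up → 86
Gray = 86


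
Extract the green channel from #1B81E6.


Color: #1B81E6
R = 1B = 27
G = 81 = 129
B = E6 = 230
Green = 129


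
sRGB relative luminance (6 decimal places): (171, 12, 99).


Linearize each channel (sRGB transfer function): c = v/255; c_lin = c/12.92 if c ≤ 0.04045, else ((c+0.055)/1.055)^2.4
  R: 171/255 ≈ 0.670588 > 0.04045 → ((0.670588+0.055)/1.055)^2.4 ≈ 0.407240
  G: 12/255 ≈ 0.047059 > 0.04045 → ((0.047059+0.055)/1.055)^2.4 ≈ 0.003677
  B: 99/255 ≈ 0.388235 > 0.04045 → ((0.388235+0.055)/1.055)^2.4 ≈ 0.124772
R_lin = 0.407240, G_lin = 0.003677, B_lin = 0.124772
L = 0.2126×R + 0.7152×G + 0.0722×B
L = 0.2126×0.407240 + 0.7152×0.003677 + 0.0722×0.124772
L ≈ 0.098217
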